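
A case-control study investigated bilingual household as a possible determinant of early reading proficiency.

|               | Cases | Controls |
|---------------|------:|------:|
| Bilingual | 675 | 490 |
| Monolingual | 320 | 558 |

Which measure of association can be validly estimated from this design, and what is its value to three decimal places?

Cells: a = 675, b = 490, c = 320, d = 558.
This is a case-control study: participants were sampled on outcome status, so risks in the source population cannot be estimated directly — relative risk is not valid here. The odds ratio is the appropriate measure.
OR = (a·d)/(b·c) = (675 × 558) / (490 × 320) = 376650 / 156800 = 2.40210

2.402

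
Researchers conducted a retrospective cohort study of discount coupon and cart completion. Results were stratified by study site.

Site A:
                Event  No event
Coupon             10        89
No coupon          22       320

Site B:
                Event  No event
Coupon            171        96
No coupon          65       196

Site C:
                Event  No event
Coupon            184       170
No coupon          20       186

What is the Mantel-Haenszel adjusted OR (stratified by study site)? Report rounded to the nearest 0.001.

5.905

OR_MH = Σ(aᵢdᵢ/nᵢ) / Σ(bᵢcᵢ/nᵢ), where nᵢ is the stratum total.
Stratum 1 (Site A): n = 441; a·d/n = 10·320/441 = 7.2562; b·c/n = 89·22/441 = 4.4399
Stratum 2 (Site B): n = 528; a·d/n = 171·196/528 = 63.4773; b·c/n = 96·65/528 = 11.8182
Stratum 3 (Site C): n = 560; a·d/n = 184·186/560 = 61.1143; b·c/n = 170·20/560 = 6.0714
OR_MH = (7.2562 + 63.4773 + 61.1143) / (4.4399 + 11.8182 + 6.0714) = 131.8478 / 22.3295 = 5.90464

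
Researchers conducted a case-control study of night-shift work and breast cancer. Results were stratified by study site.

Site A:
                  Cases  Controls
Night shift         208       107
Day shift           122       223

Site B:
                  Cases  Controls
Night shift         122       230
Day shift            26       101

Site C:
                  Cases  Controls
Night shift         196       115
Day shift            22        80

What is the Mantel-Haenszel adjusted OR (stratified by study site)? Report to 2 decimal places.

OR_MH = Σ(aᵢdᵢ/nᵢ) / Σ(bᵢcᵢ/nᵢ), where nᵢ is the stratum total.
Stratum 1 (Site A): n = 660; a·d/n = 208·223/660 = 70.2788; b·c/n = 107·122/660 = 19.7788
Stratum 2 (Site B): n = 479; a·d/n = 122·101/479 = 25.7244; b·c/n = 230·26/479 = 12.4843
Stratum 3 (Site C): n = 413; a·d/n = 196·80/413 = 37.9661; b·c/n = 115·22/413 = 6.1259
OR_MH = (70.2788 + 25.7244 + 37.9661) / (19.7788 + 12.4843 + 6.1259) = 133.9693 / 38.3890 = 3.48978

3.49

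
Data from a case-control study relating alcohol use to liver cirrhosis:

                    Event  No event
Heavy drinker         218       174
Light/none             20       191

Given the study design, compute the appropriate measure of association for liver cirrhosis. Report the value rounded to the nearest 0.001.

11.965

Cells: a = 218, b = 174, c = 20, d = 191.
This is a case-control study: participants were sampled on outcome status, so risks in the source population cannot be estimated directly — relative risk is not valid here. The odds ratio is the appropriate measure.
OR = (a·d)/(b·c) = (218 × 191) / (174 × 20) = 41638 / 3480 = 11.96494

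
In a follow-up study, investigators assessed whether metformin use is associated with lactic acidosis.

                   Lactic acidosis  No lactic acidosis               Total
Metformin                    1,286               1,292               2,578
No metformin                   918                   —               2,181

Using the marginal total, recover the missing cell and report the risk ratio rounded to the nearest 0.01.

1.19

The missing cell is in the unexposed row: 2181 − 918 = 1263.
So a = 1286, b = 1292, c = 918, d = 1263.
RR = [a/(a+b)] / [c/(c+d)] = (1286/2578) / (918/2181) = 0.49884/0.42091 = 1.18514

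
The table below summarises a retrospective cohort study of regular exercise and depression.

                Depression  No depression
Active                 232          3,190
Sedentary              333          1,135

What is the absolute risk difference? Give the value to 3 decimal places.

Cells: a = 232, b = 3190, c = 333, d = 1135.
Risk in exposed = 232/3422 = 0.067797; risk in unexposed = 333/1468 = 0.226839.
Risk difference = 0.067797 − 0.226839 = -0.159043

-0.159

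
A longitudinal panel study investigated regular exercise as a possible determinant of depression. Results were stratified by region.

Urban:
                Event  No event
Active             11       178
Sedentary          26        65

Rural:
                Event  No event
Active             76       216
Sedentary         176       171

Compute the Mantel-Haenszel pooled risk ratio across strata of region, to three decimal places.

0.458

RR_MH = Σ(aᵢ·n₀ᵢ/nᵢ) / Σ(cᵢ·n₁ᵢ/nᵢ), with n₁ᵢ = aᵢ+bᵢ (exposed), n₀ᵢ = cᵢ+dᵢ (unexposed), nᵢ = n₁ᵢ+n₀ᵢ.
Stratum 1 (Urban): n₁ = 189, n₀ = 91, n = 280; a·n₀/n = 11·91/280 = 3.5750; c·n₁/n = 26·189/280 = 17.5500
Stratum 2 (Rural): n₁ = 292, n₀ = 347, n = 639; a·n₀/n = 76·347/639 = 41.2707; c·n₁/n = 176·292/639 = 80.4257
RR_MH = (3.5750 + 41.2707) / (17.5500 + 80.4257) = 44.8457 / 97.9757 = 0.45772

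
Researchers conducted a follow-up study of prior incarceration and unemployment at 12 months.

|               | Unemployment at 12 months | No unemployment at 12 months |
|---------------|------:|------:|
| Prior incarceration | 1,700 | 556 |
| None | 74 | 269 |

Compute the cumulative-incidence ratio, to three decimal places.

3.493

Cells: a = 1700, b = 556, c = 74, d = 269.
Risk in exposed = 1700/2256 = 0.75355; risk in unexposed = 74/343 = 0.21574.
RR = 0.75355 / 0.21574 = 3.49279
The risk among the exposed is 3.49 times that among the unexposed.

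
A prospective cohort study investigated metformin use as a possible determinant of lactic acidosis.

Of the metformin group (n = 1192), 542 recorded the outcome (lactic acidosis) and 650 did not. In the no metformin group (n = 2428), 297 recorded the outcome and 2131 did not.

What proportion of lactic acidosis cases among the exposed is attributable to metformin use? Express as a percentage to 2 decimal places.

73.10

From the description: a = 542, b = 650, c = 297, d = 2131.
Risk in exposed = 542/1192 = 0.45470; risk in unexposed = 297/2428 = 0.12232.
RR = 0.45470/0.12232 = 3.71719
AR% = (RR − 1)/RR × 100 = (3.71719 − 1)/3.71719 × 100 = 73.0980%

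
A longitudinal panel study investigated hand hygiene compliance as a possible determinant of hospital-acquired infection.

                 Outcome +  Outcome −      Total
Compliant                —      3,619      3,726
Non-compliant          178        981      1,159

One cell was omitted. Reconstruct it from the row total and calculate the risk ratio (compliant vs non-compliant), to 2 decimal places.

0.19

The missing cell is in the exposed row: 3726 − 3619 = 107.
So a = 107, b = 3619, c = 178, d = 981.
RR = [a/(a+b)] / [c/(c+d)] = (107/3726) / (178/1159) = 0.02872/0.15358 = 0.18698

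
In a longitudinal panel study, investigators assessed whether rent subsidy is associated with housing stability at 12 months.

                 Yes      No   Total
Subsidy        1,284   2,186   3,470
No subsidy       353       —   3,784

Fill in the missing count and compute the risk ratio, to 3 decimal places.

3.967

The missing cell is in the unexposed row: 3784 − 353 = 3431.
So a = 1284, b = 2186, c = 353, d = 3431.
RR = [a/(a+b)] / [c/(c+d)] = (1284/3470) / (353/3784) = 0.37003/0.09329 = 3.96654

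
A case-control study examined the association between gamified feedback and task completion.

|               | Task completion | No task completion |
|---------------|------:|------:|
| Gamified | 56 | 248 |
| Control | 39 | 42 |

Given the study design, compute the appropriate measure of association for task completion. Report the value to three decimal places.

Cells: a = 56, b = 248, c = 39, d = 42.
This is a case-control study: participants were sampled on outcome status, so risks in the source population cannot be estimated directly — relative risk is not valid here. The odds ratio is the appropriate measure.
OR = (a·d)/(b·c) = (56 × 42) / (248 × 39) = 2352 / 9672 = 0.24318

0.243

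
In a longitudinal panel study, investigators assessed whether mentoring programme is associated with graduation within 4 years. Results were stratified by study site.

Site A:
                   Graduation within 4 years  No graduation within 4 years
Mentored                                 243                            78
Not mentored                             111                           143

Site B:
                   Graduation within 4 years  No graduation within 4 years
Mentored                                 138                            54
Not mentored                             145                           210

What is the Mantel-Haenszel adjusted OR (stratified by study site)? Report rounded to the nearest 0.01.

OR_MH = Σ(aᵢdᵢ/nᵢ) / Σ(bᵢcᵢ/nᵢ), where nᵢ is the stratum total.
Stratum 1 (Site A): n = 575; a·d/n = 243·143/575 = 60.4330; b·c/n = 78·111/575 = 15.0574
Stratum 2 (Site B): n = 547; a·d/n = 138·210/547 = 52.9799; b·c/n = 54·145/547 = 14.3144
OR_MH = (60.4330 + 52.9799) / (15.0574 + 14.3144) = 113.4129 / 29.3718 = 3.86128

3.86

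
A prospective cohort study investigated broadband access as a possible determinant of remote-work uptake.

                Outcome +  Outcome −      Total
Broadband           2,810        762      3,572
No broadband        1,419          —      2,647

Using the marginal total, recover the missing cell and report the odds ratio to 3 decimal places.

The missing cell is in the unexposed row: 2647 − 1419 = 1228.
So a = 2810, b = 762, c = 1419, d = 1228.
OR = (a·d)/(b·c) = (2810 × 1228) / (762 × 1419) = 3450680 / 1081278 = 3.19130

3.191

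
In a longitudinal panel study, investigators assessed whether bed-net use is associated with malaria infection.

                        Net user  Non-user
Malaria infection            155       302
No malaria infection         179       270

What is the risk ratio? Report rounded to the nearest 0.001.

Reading the table with exposure as columns: a = 155 (Net user, case), b = 179 (Net user, non-case), c = 302 (Non-user, case), d = 270.
Risk in exposed = 155/334 = 0.46407; risk in unexposed = 302/572 = 0.52797.
RR = 0.46407 / 0.52797 = 0.87897
The risk is 12% lower among the exposed than among the unexposed.

0.879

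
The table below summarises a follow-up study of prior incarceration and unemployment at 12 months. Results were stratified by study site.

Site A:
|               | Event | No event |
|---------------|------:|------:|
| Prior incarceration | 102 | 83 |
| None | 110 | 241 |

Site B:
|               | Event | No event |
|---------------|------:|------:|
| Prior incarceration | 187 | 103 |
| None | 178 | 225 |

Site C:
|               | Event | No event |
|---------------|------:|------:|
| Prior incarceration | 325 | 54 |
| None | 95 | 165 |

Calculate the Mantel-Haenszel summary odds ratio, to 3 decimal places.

3.698

OR_MH = Σ(aᵢdᵢ/nᵢ) / Σ(bᵢcᵢ/nᵢ), where nᵢ is the stratum total.
Stratum 1 (Site A): n = 536; a·d/n = 102·241/536 = 45.8619; b·c/n = 83·110/536 = 17.0336
Stratum 2 (Site B): n = 693; a·d/n = 187·225/693 = 60.7143; b·c/n = 103·178/693 = 26.4560
Stratum 3 (Site C): n = 639; a·d/n = 325·165/639 = 83.9202; b·c/n = 54·95/639 = 8.0282
OR_MH = (45.8619 + 60.7143 + 83.9202) / (17.0336 + 26.4560 + 8.0282) = 190.4964 / 51.5177 = 3.69769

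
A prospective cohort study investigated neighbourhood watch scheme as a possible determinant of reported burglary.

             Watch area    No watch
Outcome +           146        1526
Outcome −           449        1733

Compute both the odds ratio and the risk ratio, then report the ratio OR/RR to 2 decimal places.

0.70

Reading the table with exposure as columns: a = 146 (Watch area, case), b = 449 (Watch area, non-case), c = 1526 (No watch, case), d = 1733.
OR = (146·1733)/(449·1526) = 253018/685174 = 0.36928
Risk in exposed = 146/595 = 0.24538; risk in unexposed = 1526/3259 = 0.46824; RR = 0.52404
OR/RR = 0.36928 / 0.52404 = 0.70467
The outcome is not rare, so the OR lies further from 1 than the RR.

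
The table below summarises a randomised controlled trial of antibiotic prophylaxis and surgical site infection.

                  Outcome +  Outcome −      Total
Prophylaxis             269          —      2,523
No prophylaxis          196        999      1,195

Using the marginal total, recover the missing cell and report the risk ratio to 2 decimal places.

0.65

The missing cell is in the exposed row: 2523 − 269 = 2254.
So a = 269, b = 2254, c = 196, d = 999.
RR = [a/(a+b)] / [c/(c+d)] = (269/2523) / (196/1195) = 0.10662/0.16402 = 0.65005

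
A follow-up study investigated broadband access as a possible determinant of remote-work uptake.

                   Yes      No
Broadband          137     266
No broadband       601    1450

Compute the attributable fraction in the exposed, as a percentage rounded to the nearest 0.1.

Cells: a = 137, b = 266, c = 601, d = 1450.
Risk in exposed = 137/403 = 0.33995; risk in unexposed = 601/2051 = 0.29303.
RR = 0.33995/0.29303 = 1.16013
AR% = (RR − 1)/RR × 100 = (1.16013 − 1)/1.16013 × 100 = 13.8028%

13.8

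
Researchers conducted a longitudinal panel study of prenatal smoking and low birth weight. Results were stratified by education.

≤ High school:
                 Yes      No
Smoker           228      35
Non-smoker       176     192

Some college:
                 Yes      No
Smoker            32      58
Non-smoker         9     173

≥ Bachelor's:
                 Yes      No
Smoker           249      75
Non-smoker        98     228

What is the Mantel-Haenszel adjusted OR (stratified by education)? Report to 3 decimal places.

7.702

OR_MH = Σ(aᵢdᵢ/nᵢ) / Σ(bᵢcᵢ/nᵢ), where nᵢ is the stratum total.
Stratum 1 (≤ High school): n = 631; a·d/n = 228·192/631 = 69.3756; b·c/n = 35·176/631 = 9.7623
Stratum 2 (Some college): n = 272; a·d/n = 32·173/272 = 20.3529; b·c/n = 58·9/272 = 1.9191
Stratum 3 (≥ Bachelor's): n = 650; a·d/n = 249·228/650 = 87.3415; b·c/n = 75·98/650 = 11.3077
OR_MH = (69.3756 + 20.3529 + 87.3415) / (9.7623 + 1.9191 + 11.3077) = 177.0701 / 22.9891 = 7.70235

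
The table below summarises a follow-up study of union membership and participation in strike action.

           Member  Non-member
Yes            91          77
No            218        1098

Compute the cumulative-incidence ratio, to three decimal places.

4.494

Reading the table with exposure as columns: a = 91 (Member, case), b = 218 (Member, non-case), c = 77 (Non-member, case), d = 1098.
Risk in exposed = 91/309 = 0.29450; risk in unexposed = 77/1175 = 0.06553.
RR = 0.29450 / 0.06553 = 4.49397
The risk among the exposed is 4.49 times that among the unexposed.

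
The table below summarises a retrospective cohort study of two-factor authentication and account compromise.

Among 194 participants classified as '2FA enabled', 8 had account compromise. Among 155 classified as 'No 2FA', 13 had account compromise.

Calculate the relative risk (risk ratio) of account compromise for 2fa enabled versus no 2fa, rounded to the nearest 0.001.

From the description: a = 8, b = 186, c = 13, d = 142.
Risk in exposed = 8/194 = 0.04124; risk in unexposed = 13/155 = 0.08387.
RR = 0.04124 / 0.08387 = 0.49167
The risk is 51% lower among the exposed than among the unexposed.

0.492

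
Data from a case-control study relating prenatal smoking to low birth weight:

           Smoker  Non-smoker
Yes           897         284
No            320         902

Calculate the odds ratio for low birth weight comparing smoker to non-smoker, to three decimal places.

Reading the table with exposure as columns: a = 897 (Smoker, case), b = 320 (Smoker, non-case), c = 284 (Non-smoker, case), d = 902.
OR = (a·d)/(b·c) = (897 × 902) / (320 × 284) = 809094 / 90880 = 8.90288
The odds of low birth weight are about 8.90 times as high in the smoker group.

8.903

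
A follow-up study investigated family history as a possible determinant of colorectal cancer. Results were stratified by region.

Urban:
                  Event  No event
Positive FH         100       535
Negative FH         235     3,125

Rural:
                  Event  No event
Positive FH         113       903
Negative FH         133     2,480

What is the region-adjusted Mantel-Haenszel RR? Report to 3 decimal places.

2.218

RR_MH = Σ(aᵢ·n₀ᵢ/nᵢ) / Σ(cᵢ·n₁ᵢ/nᵢ), with n₁ᵢ = aᵢ+bᵢ (exposed), n₀ᵢ = cᵢ+dᵢ (unexposed), nᵢ = n₁ᵢ+n₀ᵢ.
Stratum 1 (Urban): n₁ = 635, n₀ = 3360, n = 3995; a·n₀/n = 100·3360/3995 = 84.1051; c·n₁/n = 235·635/3995 = 37.3529
Stratum 2 (Rural): n₁ = 1016, n₀ = 2613, n = 3629; a·n₀/n = 113·2613/3629 = 81.3637; c·n₁/n = 133·1016/3629 = 37.2356
RR_MH = (84.1051 + 81.3637) / (37.3529 + 37.2356) = 165.4689 / 74.5885 = 2.21842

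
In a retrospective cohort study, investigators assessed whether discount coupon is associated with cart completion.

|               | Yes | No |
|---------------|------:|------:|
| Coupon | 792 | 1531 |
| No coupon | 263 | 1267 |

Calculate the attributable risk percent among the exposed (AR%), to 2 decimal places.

49.58

Cells: a = 792, b = 1531, c = 263, d = 1267.
Risk in exposed = 792/2323 = 0.34094; risk in unexposed = 263/1530 = 0.17190.
RR = 0.34094/0.17190 = 1.98341
AR% = (RR − 1)/RR × 100 = (1.98341 − 1)/1.98341 × 100 = 49.5817%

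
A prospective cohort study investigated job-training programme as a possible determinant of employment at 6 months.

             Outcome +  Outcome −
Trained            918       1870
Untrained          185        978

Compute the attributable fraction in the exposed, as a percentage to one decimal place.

Cells: a = 918, b = 1870, c = 185, d = 978.
Risk in exposed = 918/2788 = 0.32927; risk in unexposed = 185/1163 = 0.15907.
RR = 0.32927/0.15907 = 2.06994
AR% = (RR − 1)/RR × 100 = (2.06994 − 1)/2.06994 × 100 = 51.6894%

51.7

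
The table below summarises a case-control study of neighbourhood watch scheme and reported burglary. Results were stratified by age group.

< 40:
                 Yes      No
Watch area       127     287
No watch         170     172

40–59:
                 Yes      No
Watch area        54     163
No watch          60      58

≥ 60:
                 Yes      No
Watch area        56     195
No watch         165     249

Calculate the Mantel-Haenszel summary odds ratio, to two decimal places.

0.42

OR_MH = Σ(aᵢdᵢ/nᵢ) / Σ(bᵢcᵢ/nᵢ), where nᵢ is the stratum total.
Stratum 1 (< 40): n = 756; a·d/n = 127·172/756 = 28.8942; b·c/n = 287·170/756 = 64.5370
Stratum 2 (40–59): n = 335; a·d/n = 54·58/335 = 9.3493; b·c/n = 163·60/335 = 29.1940
Stratum 3 (≥ 60): n = 665; a·d/n = 56·249/665 = 20.9684; b·c/n = 195·165/665 = 48.3835
OR_MH = (28.8942 + 9.3493 + 20.9684) / (64.5370 + 29.1940 + 48.3835) = 59.2119 / 142.1145 = 0.41665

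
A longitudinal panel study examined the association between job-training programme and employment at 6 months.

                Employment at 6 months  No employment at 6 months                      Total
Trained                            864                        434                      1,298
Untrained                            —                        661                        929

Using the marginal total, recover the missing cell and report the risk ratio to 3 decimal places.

2.307

The missing cell is in the unexposed row: 929 − 661 = 268.
So a = 864, b = 434, c = 268, d = 661.
RR = [a/(a+b)] / [c/(c+d)] = (864/1298) / (268/929) = 0.66564/0.28848 = 2.30738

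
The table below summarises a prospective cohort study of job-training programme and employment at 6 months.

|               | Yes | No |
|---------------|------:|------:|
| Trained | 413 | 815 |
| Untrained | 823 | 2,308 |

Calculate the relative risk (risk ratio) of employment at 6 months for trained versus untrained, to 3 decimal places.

1.279

Cells: a = 413, b = 815, c = 823, d = 2308.
Risk in exposed = 413/1228 = 0.33632; risk in unexposed = 823/3131 = 0.26286.
RR = 0.33632 / 0.26286 = 1.27948
The risk among the exposed is 1.28 times that among the unexposed.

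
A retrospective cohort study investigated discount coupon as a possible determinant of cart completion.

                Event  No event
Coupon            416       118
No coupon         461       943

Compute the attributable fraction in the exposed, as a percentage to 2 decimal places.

Cells: a = 416, b = 118, c = 461, d = 943.
Risk in exposed = 416/534 = 0.77903; risk in unexposed = 461/1404 = 0.32835.
RR = 0.77903/0.32835 = 2.37257
AR% = (RR − 1)/RR × 100 = (2.37257 − 1)/2.37257 × 100 = 57.8515%

57.85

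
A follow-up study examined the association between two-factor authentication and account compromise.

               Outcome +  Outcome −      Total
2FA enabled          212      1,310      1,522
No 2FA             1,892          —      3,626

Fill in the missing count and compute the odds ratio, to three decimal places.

0.148

The missing cell is in the unexposed row: 3626 − 1892 = 1734.
So a = 212, b = 1310, c = 1892, d = 1734.
OR = (a·d)/(b·c) = (212 × 1734) / (1310 × 1892) = 367608 / 2478520 = 0.14832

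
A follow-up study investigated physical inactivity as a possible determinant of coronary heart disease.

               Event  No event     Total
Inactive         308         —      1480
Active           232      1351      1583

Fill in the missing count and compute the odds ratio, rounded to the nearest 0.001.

1.530

The missing cell is in the exposed row: 1480 − 308 = 1172.
So a = 308, b = 1172, c = 232, d = 1351.
OR = (a·d)/(b·c) = (308 × 1351) / (1172 × 232) = 416108 / 271904 = 1.53035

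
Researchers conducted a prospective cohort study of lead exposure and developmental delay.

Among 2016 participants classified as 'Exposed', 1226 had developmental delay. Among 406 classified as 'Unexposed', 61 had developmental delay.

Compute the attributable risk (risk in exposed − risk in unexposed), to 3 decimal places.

0.458

From the description: a = 1226, b = 790, c = 61, d = 345.
Risk in exposed = 1226/2016 = 0.608135; risk in unexposed = 61/406 = 0.150246.
Risk difference = 0.608135 − 0.150246 = 0.457889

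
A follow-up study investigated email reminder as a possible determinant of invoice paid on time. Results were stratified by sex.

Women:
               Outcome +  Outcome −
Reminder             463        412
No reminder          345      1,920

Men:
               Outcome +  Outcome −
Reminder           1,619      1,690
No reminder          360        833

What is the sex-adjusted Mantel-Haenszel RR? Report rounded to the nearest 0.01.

2.12

RR_MH = Σ(aᵢ·n₀ᵢ/nᵢ) / Σ(cᵢ·n₁ᵢ/nᵢ), with n₁ᵢ = aᵢ+bᵢ (exposed), n₀ᵢ = cᵢ+dᵢ (unexposed), nᵢ = n₁ᵢ+n₀ᵢ.
Stratum 1 (Women): n₁ = 875, n₀ = 2265, n = 3140; a·n₀/n = 463·2265/3140 = 333.9793; c·n₁/n = 345·875/3140 = 96.1385
Stratum 2 (Men): n₁ = 3309, n₀ = 1193, n = 4502; a·n₀/n = 1619·1193/4502 = 429.0242; c·n₁/n = 360·3309/4502 = 264.6024
RR_MH = (333.9793 + 429.0242) / (96.1385 + 264.6024) = 763.0035 / 360.7409 = 2.11510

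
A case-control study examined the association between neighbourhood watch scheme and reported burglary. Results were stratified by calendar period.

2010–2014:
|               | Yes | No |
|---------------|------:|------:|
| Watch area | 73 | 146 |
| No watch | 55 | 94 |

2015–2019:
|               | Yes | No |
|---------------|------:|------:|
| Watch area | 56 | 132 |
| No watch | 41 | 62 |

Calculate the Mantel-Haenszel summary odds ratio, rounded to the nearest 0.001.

0.757

OR_MH = Σ(aᵢdᵢ/nᵢ) / Σ(bᵢcᵢ/nᵢ), where nᵢ is the stratum total.
Stratum 1 (2010–2014): n = 368; a·d/n = 73·94/368 = 18.6467; b·c/n = 146·55/368 = 21.8207
Stratum 2 (2015–2019): n = 291; a·d/n = 56·62/291 = 11.9313; b·c/n = 132·41/291 = 18.5979
OR_MH = (18.6467 + 11.9313) / (21.8207 + 18.5979) = 30.5780 / 40.4186 = 0.75653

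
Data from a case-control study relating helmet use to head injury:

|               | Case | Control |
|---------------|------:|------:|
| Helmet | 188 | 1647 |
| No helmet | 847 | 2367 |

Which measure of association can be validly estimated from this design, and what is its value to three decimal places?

Cells: a = 188, b = 1647, c = 847, d = 2367.
This is a case-control study: participants were sampled on outcome status, so risks in the source population cannot be estimated directly — relative risk is not valid here. The odds ratio is the appropriate measure.
OR = (a·d)/(b·c) = (188 × 2367) / (1647 × 847) = 444996 / 1395009 = 0.31899

0.319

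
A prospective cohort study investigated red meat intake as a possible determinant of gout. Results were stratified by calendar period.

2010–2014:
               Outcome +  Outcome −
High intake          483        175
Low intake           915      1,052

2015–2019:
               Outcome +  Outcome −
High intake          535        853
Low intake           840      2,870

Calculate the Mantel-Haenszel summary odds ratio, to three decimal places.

2.455

OR_MH = Σ(aᵢdᵢ/nᵢ) / Σ(bᵢcᵢ/nᵢ), where nᵢ is the stratum total.
Stratum 1 (2010–2014): n = 2625; a·d/n = 483·1052/2625 = 193.5680; b·c/n = 175·915/2625 = 61.0000
Stratum 2 (2015–2019): n = 5098; a·d/n = 535·2870/5098 = 301.1867; b·c/n = 853·840/5098 = 140.5492
OR_MH = (193.5680 + 301.1867) / (61.0000 + 140.5492) = 494.7547 / 201.5492 = 2.45476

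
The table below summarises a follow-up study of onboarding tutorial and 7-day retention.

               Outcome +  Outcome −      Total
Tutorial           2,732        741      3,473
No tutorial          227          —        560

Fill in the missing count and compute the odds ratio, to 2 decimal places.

5.41

The missing cell is in the unexposed row: 560 − 227 = 333.
So a = 2732, b = 741, c = 227, d = 333.
OR = (a·d)/(b·c) = (2732 × 333) / (741 × 227) = 909756 / 168207 = 5.40855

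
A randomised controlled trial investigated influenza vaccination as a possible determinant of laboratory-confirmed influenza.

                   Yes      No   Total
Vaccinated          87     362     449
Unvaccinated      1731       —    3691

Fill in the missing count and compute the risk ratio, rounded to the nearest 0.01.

The missing cell is in the unexposed row: 3691 − 1731 = 1960.
So a = 87, b = 362, c = 1731, d = 1960.
RR = [a/(a+b)] / [c/(c+d)] = (87/449) / (1731/3691) = 0.19376/0.46898 = 0.41316

0.41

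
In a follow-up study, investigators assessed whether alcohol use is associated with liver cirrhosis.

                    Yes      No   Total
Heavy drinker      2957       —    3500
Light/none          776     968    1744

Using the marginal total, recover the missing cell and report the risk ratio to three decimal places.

1.899

The missing cell is in the exposed row: 3500 − 2957 = 543.
So a = 2957, b = 543, c = 776, d = 968.
RR = [a/(a+b)] / [c/(c+d)] = (2957/3500) / (776/1744) = 0.84486/0.44495 = 1.89875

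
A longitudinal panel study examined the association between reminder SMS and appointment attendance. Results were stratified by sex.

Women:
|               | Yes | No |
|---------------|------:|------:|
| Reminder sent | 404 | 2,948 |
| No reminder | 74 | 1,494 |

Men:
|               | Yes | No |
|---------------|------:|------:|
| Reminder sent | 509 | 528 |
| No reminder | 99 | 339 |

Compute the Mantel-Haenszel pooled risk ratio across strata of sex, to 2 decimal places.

RR_MH = Σ(aᵢ·n₀ᵢ/nᵢ) / Σ(cᵢ·n₁ᵢ/nᵢ), with n₁ᵢ = aᵢ+bᵢ (exposed), n₀ᵢ = cᵢ+dᵢ (unexposed), nᵢ = n₁ᵢ+n₀ᵢ.
Stratum 1 (Women): n₁ = 3352, n₀ = 1568, n = 4920; a·n₀/n = 404·1568/4920 = 128.7545; c·n₁/n = 74·3352/4920 = 50.4163
Stratum 2 (Men): n₁ = 1037, n₀ = 438, n = 1475; a·n₀/n = 509·438/1475 = 151.1471; c·n₁/n = 99·1037/1475 = 69.6020
RR_MH = (128.7545 + 151.1471) / (50.4163 + 69.6020) = 279.9016 / 120.0183 = 2.33216

2.33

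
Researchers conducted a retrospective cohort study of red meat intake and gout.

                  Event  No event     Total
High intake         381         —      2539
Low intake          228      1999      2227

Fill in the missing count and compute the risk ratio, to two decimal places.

The missing cell is in the exposed row: 2539 − 381 = 2158.
So a = 381, b = 2158, c = 228, d = 1999.
RR = [a/(a+b)] / [c/(c+d)] = (381/2539) / (228/2227) = 0.15006/0.10238 = 1.46571

1.47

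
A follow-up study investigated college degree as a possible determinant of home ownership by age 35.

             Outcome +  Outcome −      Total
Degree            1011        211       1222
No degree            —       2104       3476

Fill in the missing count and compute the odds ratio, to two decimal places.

The missing cell is in the unexposed row: 3476 − 2104 = 1372.
So a = 1011, b = 211, c = 1372, d = 2104.
OR = (a·d)/(b·c) = (1011 × 2104) / (211 × 1372) = 2127144 / 289492 = 7.34785

7.35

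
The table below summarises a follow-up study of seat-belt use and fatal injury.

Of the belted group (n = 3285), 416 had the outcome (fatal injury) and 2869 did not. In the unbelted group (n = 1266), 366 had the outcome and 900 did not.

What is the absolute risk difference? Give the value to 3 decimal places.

From the description: a = 416, b = 2869, c = 366, d = 900.
Risk in exposed = 416/3285 = 0.126636; risk in unexposed = 366/1266 = 0.289100.
Risk difference = 0.126636 − 0.289100 = -0.162463

-0.162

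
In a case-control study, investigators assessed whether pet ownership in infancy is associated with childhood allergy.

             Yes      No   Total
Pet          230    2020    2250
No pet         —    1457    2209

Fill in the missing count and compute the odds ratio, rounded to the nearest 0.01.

The missing cell is in the unexposed row: 2209 − 1457 = 752.
So a = 230, b = 2020, c = 752, d = 1457.
OR = (a·d)/(b·c) = (230 × 1457) / (2020 × 752) = 335110 / 1519040 = 0.22061

0.22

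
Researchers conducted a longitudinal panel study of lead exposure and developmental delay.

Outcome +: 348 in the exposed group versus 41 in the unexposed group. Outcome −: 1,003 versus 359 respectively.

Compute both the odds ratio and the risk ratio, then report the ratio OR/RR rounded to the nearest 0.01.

From the description: a = 348, b = 1003, c = 41, d = 359.
OR = (348·359)/(1003·41) = 124932/41123 = 3.03801
Risk in exposed = 348/1351 = 0.25759; risk in unexposed = 41/400 = 0.10250; RR = 2.51304
OR/RR = 3.03801 / 2.51304 = 1.20890
The outcome is not rare, so the OR lies further from 1 than the RR.

1.21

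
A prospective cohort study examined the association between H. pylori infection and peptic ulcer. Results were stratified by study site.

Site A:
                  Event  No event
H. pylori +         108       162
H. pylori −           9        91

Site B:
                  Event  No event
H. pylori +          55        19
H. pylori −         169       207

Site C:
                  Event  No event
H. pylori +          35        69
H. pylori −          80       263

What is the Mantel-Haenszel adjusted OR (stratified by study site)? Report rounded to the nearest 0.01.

OR_MH = Σ(aᵢdᵢ/nᵢ) / Σ(bᵢcᵢ/nᵢ), where nᵢ is the stratum total.
Stratum 1 (Site A): n = 370; a·d/n = 108·91/370 = 26.5622; b·c/n = 162·9/370 = 3.9405
Stratum 2 (Site B): n = 450; a·d/n = 55·207/450 = 25.3000; b·c/n = 19·169/450 = 7.1356
Stratum 3 (Site C): n = 447; a·d/n = 35·263/447 = 20.5928; b·c/n = 69·80/447 = 12.3490
OR_MH = (26.5622 + 25.3000 + 20.5928) / (3.9405 + 7.1356 + 12.3490) = 72.4550 / 23.4251 = 3.09305

3.09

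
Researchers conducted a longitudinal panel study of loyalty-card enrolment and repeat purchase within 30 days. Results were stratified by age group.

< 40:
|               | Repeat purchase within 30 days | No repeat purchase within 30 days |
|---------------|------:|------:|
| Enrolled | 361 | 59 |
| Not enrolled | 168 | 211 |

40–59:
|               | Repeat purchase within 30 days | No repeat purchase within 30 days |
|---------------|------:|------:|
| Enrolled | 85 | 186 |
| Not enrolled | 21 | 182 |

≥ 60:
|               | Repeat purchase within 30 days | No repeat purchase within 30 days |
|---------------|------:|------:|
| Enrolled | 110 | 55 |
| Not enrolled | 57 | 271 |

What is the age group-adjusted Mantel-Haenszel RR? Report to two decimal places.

2.35

RR_MH = Σ(aᵢ·n₀ᵢ/nᵢ) / Σ(cᵢ·n₁ᵢ/nᵢ), with n₁ᵢ = aᵢ+bᵢ (exposed), n₀ᵢ = cᵢ+dᵢ (unexposed), nᵢ = n₁ᵢ+n₀ᵢ.
Stratum 1 (< 40): n₁ = 420, n₀ = 379, n = 799; a·n₀/n = 361·379/799 = 171.2378; c·n₁/n = 168·420/799 = 88.3104
Stratum 2 (40–59): n₁ = 271, n₀ = 203, n = 474; a·n₀/n = 85·203/474 = 36.4030; c·n₁/n = 21·271/474 = 12.0063
Stratum 3 (≥ 60): n₁ = 165, n₀ = 328, n = 493; a·n₀/n = 110·328/493 = 73.1846; c·n₁/n = 57·165/493 = 19.0771
RR_MH = (171.2378 + 36.4030 + 73.1846) / (88.3104 + 12.0063 + 19.0771) = 280.8253 / 119.3938 = 2.35209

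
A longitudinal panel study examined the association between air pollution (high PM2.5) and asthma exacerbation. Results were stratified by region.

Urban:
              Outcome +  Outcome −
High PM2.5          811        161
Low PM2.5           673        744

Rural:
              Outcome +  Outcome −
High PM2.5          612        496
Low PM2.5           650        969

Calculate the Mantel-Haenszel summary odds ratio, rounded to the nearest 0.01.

2.87

OR_MH = Σ(aᵢdᵢ/nᵢ) / Σ(bᵢcᵢ/nᵢ), where nᵢ is the stratum total.
Stratum 1 (Urban): n = 2389; a·d/n = 811·744/2389 = 252.5676; b·c/n = 161·673/2389 = 45.3550
Stratum 2 (Rural): n = 2727; a·d/n = 612·969/2727 = 217.4653; b·c/n = 496·650/2727 = 118.2252
OR_MH = (252.5676 + 217.4653) / (45.3550 + 118.2252) = 470.0329 / 163.5801 = 2.87341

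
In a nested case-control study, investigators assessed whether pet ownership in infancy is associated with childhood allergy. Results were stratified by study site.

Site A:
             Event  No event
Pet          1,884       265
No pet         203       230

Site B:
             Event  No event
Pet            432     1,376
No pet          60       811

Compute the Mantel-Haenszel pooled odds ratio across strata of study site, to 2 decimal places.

OR_MH = Σ(aᵢdᵢ/nᵢ) / Σ(bᵢcᵢ/nᵢ), where nᵢ is the stratum total.
Stratum 1 (Site A): n = 2582; a·d/n = 1884·230/2582 = 167.8234; b·c/n = 265·203/2582 = 20.8346
Stratum 2 (Site B): n = 2679; a·d/n = 432·811/2679 = 130.7772; b·c/n = 1376·60/2679 = 30.8175
OR_MH = (167.8234 + 130.7772) / (20.8346 + 30.8175) = 298.6005 / 51.6521 = 5.78100

5.78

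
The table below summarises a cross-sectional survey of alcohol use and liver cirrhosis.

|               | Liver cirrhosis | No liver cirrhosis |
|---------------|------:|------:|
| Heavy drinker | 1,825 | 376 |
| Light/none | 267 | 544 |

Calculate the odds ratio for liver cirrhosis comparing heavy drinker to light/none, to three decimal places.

Cells: a = 1825, b = 376, c = 267, d = 544.
OR = (a·d)/(b·c) = (1825 × 544) / (376 × 267) = 992800 / 100392 = 9.88923
The odds of liver cirrhosis are about 9.89 times as high in the heavy drinker group.

9.889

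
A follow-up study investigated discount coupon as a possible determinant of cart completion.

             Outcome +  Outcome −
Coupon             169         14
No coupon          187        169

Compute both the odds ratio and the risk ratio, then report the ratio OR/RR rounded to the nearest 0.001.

6.205

Cells: a = 169, b = 14, c = 187, d = 169.
OR = (169·169)/(14·187) = 28561/2618 = 10.90947
Risk in exposed = 169/183 = 0.92350; risk in unexposed = 187/356 = 0.52528; RR = 1.75810
OR/RR = 10.90947 / 1.75810 = 6.20526
The outcome is not rare, so the OR lies further from 1 than the RR.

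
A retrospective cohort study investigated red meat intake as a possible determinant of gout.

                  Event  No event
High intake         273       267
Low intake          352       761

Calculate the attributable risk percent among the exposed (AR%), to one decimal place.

37.4

Cells: a = 273, b = 267, c = 352, d = 761.
Risk in exposed = 273/540 = 0.50556; risk in unexposed = 352/1113 = 0.31626.
RR = 0.50556/0.31626 = 1.59853
AR% = (RR − 1)/RR × 100 = (1.59853 − 1)/1.59853 × 100 = 37.4426%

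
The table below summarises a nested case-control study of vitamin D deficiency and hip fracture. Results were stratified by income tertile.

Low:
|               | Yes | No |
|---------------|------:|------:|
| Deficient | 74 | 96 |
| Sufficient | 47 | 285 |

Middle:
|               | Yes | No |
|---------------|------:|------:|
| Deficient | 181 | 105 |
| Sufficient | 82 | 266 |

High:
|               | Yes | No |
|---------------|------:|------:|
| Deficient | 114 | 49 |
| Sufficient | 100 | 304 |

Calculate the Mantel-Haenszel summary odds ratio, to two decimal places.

5.74

OR_MH = Σ(aᵢdᵢ/nᵢ) / Σ(bᵢcᵢ/nᵢ), where nᵢ is the stratum total.
Stratum 1 (Low): n = 502; a·d/n = 74·285/502 = 42.0120; b·c/n = 96·47/502 = 8.9880
Stratum 2 (Middle): n = 634; a·d/n = 181·266/634 = 75.9401; b·c/n = 105·82/634 = 13.5804
Stratum 3 (High): n = 567; a·d/n = 114·304/567 = 61.1217; b·c/n = 49·100/567 = 8.6420
OR_MH = (42.0120 + 75.9401 + 61.1217) / (8.9880 + 13.5804 + 8.6420) = 179.0737 / 31.2105 = 5.73762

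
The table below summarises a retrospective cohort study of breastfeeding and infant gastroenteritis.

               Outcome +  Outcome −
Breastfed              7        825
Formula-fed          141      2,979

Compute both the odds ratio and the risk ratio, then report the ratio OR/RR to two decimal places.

0.96

Cells: a = 7, b = 825, c = 141, d = 2979.
OR = (7·2979)/(825·141) = 20853/116325 = 0.17926
Risk in exposed = 7/832 = 0.00841; risk in unexposed = 141/3120 = 0.04519; RR = 0.18617
OR/RR = 0.17926 / 0.18617 = 0.96291
The outcome is rare in both groups, so OR ≈ RR (ratio near 1).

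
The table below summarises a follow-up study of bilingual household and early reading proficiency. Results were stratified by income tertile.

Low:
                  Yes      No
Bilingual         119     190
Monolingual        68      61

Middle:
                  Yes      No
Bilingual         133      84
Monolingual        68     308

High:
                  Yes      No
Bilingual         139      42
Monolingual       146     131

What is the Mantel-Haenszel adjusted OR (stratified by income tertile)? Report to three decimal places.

OR_MH = Σ(aᵢdᵢ/nᵢ) / Σ(bᵢcᵢ/nᵢ), where nᵢ is the stratum total.
Stratum 1 (Low): n = 438; a·d/n = 119·61/438 = 16.5731; b·c/n = 190·68/438 = 29.4977
Stratum 2 (Middle): n = 593; a·d/n = 133·308/593 = 69.0793; b·c/n = 84·68/593 = 9.6324
Stratum 3 (High): n = 458; a·d/n = 139·131/458 = 39.7576; b·c/n = 42·146/458 = 13.3886
OR_MH = (16.5731 + 69.0793 + 39.7576) / (29.4977 + 9.6324 + 13.3886) = 125.4100 / 52.5187 = 2.38791

2.388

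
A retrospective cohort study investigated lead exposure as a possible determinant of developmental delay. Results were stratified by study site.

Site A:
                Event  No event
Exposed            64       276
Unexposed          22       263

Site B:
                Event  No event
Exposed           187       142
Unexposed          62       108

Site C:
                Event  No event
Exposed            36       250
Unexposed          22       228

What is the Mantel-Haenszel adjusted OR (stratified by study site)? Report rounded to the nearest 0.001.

OR_MH = Σ(aᵢdᵢ/nᵢ) / Σ(bᵢcᵢ/nᵢ), where nᵢ is the stratum total.
Stratum 1 (Site A): n = 625; a·d/n = 64·263/625 = 26.9312; b·c/n = 276·22/625 = 9.7152
Stratum 2 (Site B): n = 499; a·d/n = 187·108/499 = 40.4729; b·c/n = 142·62/499 = 17.6433
Stratum 3 (Site C): n = 536; a·d/n = 36·228/536 = 15.3134; b·c/n = 250·22/536 = 10.2612
OR_MH = (26.9312 + 40.4729 + 15.3134) / (9.7152 + 17.6433 + 10.2612) = 82.7176 / 37.6197 = 2.19878

2.199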